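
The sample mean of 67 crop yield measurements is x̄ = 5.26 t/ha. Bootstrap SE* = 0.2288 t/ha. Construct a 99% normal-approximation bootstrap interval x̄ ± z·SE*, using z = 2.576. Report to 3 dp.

(4.671, 5.849)

Margin = 2.576 × 0.2288 = 0.5894
Interval: 5.26 ± 0.5894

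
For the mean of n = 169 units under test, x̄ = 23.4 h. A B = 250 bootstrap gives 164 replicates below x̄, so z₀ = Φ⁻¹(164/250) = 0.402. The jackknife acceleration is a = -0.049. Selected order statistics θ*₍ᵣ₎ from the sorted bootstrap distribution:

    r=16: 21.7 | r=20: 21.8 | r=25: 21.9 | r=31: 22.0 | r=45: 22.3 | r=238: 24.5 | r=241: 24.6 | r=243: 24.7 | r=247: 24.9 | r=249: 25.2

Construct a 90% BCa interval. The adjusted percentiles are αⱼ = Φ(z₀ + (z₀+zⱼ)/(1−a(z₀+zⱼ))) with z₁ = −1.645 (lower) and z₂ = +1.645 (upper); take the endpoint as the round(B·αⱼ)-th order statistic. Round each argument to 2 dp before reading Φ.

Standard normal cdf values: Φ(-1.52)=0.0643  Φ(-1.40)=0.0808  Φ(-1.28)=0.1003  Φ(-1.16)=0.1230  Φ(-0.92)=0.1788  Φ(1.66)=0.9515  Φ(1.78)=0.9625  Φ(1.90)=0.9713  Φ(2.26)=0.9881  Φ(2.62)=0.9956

(22.3, 24.9)

Lower: z₀ + z₁ = 0.402 + (-1.645) = -1.243; 1 − a(z₀+z₁) = 1 − (-0.049)(-1.243) = 0.9391; argument = 0.402 + (-1.243)/0.9391 = -0.9216 → -0.92.
α₁ = Φ(-0.92) = 0.1788; rank = round(250 × 0.1788) = 45; θ*₍45₎ = 22.3.
Upper: z₀ + z₂ = 2.047; 1 − a(z₀+z₂) = 1.1003; argument = 2.2624 → 2.26; α₂ = 0.9881; rank = 247; θ*₍247₎ = 24.9.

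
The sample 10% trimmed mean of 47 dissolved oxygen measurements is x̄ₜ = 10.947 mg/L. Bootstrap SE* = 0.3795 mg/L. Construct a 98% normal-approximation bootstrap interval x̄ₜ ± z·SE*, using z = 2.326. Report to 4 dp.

(10.0643, 11.8297)

Margin = 2.326 × 0.3795 = 0.88272
Interval: 10.947 ± 0.88272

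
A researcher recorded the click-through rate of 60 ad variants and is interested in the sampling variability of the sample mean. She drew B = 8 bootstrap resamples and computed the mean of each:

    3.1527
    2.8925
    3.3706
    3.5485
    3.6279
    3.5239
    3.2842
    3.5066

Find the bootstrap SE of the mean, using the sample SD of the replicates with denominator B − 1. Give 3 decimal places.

Bootstrap SE is the standard deviation of the 8 replicate means.
Mean of replicates: (3.1527 + 2.8925 + 3.3706 + 3.5485 + 3.6279 + 3.5239 + 3.2842 + 3.5066) / 8 = 26.90690 / 8 = 3.36336
Sum of squared deviations: (−0.21066)² + (−0.47086)² + (+0.00724)² + (+0.18514)² + (+0.26454)² + (+0.16054)² + (−0.07916)² + (+0.14324)² = 0.42295
Variance = 0.42295 / 7 = 0.06042
SE* = √0.06042

SE* = 0.246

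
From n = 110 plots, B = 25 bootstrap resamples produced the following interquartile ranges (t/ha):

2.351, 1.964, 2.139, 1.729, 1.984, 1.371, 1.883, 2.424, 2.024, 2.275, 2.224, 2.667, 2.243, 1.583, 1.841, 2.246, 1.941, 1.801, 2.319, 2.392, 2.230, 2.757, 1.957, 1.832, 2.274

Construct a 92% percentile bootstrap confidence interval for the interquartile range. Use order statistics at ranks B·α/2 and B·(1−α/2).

Sorted replicates: 1.371, 1.583, 1.729, 1.801, 1.832, 1.841, 1.883, 1.941, 1.957, 1.964, 1.984, 2.024, 2.139, 2.224, 2.230, 2.243, 2.246, 2.274, 2.275, 2.319, 2.351, 2.392, 2.424, 2.667, 2.757
α = 0.08; lower rank = 25 × 0.040 = 1; upper rank = 25 × 0.960 = 24.
The 1st smallest replicate is 1.371; the 24th is 2.667.

(1.371, 2.667)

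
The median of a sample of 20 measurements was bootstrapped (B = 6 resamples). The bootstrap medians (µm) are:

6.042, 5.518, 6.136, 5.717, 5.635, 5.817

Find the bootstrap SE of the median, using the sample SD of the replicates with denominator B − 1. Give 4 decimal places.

SE* = 0.2386

Bootstrap SE is the standard deviation of the 6 replicate medians.
Mean of replicates: (6.042 + 5.518 + 6.136 + 5.717 + 5.635 + 5.817) / 6 = 34.86500 / 6 = 5.81083
Sum of squared deviations: (+0.23117)² + (−0.29283)² + (+0.32517)² + (−0.09383)² + (−0.17583)² + (+0.00617)² = 0.28468
Variance = 0.28468 / 5 = 0.05694
SE* = √0.05694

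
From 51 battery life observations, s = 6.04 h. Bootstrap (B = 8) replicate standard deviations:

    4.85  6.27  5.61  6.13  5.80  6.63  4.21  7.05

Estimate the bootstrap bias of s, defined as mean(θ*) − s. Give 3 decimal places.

bias = −0.221

mean(θ*) = (4.85 + 6.27 + 5.61 + 6.13 + 5.80 + 6.63 + 4.21 + 7.05) / 8 = 5.8187
bias = 5.8187 − 6.04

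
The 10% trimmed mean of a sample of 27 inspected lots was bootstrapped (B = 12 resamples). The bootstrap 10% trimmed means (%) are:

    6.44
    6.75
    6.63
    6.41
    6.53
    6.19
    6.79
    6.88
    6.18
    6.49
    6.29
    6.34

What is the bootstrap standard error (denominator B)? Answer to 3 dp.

SE* = 0.221

Bootstrap SE is the standard deviation of the 12 replicate 10% trimmed means.
Mean of replicates: (6.44 + 6.75 + 6.63 + 6.41 + 6.53 + 6.19 + 6.79 + 6.88 + 6.18 + 6.49 + 6.29 + 6.34) / 12 = 77.9200 / 12 = 6.4933
Sum of squared deviations: (−0.0533)² + (+0.2567)² + (+0.1367)² + (−0.0833)² + (+0.0367)² + (−0.3033)² + (+0.2967)² + (+0.3867)² + (−0.3133)² + (−0.0033)² + (−0.2033)² + (−0.1533)² = 0.5883
Variance = 0.5883 / 12 = 0.0490
SE* = √0.0490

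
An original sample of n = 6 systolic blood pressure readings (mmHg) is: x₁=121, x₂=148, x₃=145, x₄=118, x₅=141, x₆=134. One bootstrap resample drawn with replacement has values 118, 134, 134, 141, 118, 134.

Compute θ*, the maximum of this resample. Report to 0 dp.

Maximum = 141

θ* = 141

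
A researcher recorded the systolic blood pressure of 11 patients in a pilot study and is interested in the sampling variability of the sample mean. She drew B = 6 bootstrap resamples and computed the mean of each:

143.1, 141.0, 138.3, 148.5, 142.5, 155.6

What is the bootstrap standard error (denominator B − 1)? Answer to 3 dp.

Bootstrap SE is the standard deviation of the 6 replicate means.
Mean of replicates: (143.1 + 141.0 + 138.3 + 148.5 + 142.5 + 155.6) / 6 = 869.0000 / 6 = 144.8333
Sum of squared deviations: (−1.7333)² + (−3.8333)² + (−6.5333)² + (+3.6667)² + (−2.3333)² + (+10.7667)² = 195.1933
Variance = 195.1933 / 5 = 39.0387
SE* = √39.0387

SE* = 6.248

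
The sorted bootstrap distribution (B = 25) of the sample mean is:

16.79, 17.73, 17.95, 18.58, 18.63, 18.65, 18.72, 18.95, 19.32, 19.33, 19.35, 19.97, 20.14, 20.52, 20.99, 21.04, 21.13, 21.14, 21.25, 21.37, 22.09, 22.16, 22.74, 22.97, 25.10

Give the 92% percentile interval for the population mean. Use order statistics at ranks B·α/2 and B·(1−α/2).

α = 0.08; lower rank = 25 × 0.040 = 1; upper rank = 25 × 0.960 = 24.
The 1st smallest replicate is 16.79; the 24th is 22.97.

(16.79, 22.97)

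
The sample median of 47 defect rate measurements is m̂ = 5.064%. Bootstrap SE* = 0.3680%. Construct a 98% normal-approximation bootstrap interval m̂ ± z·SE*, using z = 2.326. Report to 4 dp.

Margin = 2.326 × 0.3680 = 0.85597
Interval: 5.064 ± 0.85597

(4.2080, 5.9200)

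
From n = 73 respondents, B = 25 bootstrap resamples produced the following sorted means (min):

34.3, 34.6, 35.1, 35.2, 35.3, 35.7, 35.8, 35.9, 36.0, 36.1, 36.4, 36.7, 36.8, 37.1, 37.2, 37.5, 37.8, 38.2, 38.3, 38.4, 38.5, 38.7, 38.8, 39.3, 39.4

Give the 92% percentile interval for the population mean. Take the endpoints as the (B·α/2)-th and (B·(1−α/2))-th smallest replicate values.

α = 0.08; lower rank = 25 × 0.040 = 1; upper rank = 25 × 0.960 = 24.
The 1st smallest replicate is 34.3; the 24th is 39.3.

(34.3, 39.3)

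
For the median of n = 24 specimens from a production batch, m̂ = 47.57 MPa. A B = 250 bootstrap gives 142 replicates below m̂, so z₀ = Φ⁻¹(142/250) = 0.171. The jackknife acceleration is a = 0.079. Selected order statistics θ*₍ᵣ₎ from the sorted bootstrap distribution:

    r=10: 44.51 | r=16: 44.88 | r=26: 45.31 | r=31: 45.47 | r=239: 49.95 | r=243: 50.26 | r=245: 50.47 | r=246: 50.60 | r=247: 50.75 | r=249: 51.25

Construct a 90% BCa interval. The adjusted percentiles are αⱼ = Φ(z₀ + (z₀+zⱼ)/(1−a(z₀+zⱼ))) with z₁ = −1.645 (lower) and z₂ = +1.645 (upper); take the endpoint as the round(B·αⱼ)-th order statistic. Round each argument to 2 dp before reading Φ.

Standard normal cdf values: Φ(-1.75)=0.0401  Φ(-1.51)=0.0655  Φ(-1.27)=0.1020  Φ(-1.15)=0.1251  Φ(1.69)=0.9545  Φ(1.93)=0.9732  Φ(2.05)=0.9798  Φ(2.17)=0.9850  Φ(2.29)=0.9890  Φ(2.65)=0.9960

(45.47, 50.75)

Lower: z₀ + z₁ = 0.171 + (-1.645) = -1.474; 1 − a(z₀+z₁) = 1 − (0.079)(-1.474) = 1.1164; argument = 0.171 + (-1.474)/1.1164 = -1.1493 → -1.15.
α₁ = Φ(-1.15) = 0.1251; rank = round(250 × 0.1251) = 31; θ*₍31₎ = 45.47.
Upper: z₀ + z₂ = 1.816; 1 − a(z₀+z₂) = 0.8565; argument = 2.2912 → 2.29; α₂ = 0.9890; rank = 247; θ*₍247₎ = 50.75.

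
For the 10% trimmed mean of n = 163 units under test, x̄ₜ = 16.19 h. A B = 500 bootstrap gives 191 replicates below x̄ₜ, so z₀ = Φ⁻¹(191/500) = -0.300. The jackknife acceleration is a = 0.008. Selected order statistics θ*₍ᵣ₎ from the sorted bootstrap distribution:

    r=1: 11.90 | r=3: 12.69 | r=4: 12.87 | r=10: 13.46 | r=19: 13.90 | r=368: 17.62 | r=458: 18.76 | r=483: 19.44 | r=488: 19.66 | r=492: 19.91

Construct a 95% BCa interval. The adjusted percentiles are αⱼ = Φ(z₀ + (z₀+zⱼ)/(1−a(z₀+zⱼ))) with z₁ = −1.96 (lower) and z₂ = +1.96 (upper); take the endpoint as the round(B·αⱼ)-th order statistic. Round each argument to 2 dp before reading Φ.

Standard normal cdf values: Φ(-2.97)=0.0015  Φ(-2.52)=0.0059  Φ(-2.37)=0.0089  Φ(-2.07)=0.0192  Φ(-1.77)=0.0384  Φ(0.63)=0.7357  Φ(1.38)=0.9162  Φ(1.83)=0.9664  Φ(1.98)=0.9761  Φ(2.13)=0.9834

Lower: z₀ + z₁ = -0.300 + (-1.960) = -2.260; 1 − a(z₀+z₁) = 1 − (0.008)(-2.260) = 1.0181; argument = -0.300 + (-2.260)/1.0181 = -2.5199 → -2.52.
α₁ = Φ(-2.52) = 0.0059; rank = round(500 × 0.0059) = 3; θ*₍3₎ = 12.69.
Upper: z₀ + z₂ = 1.660; 1 − a(z₀+z₂) = 0.9867; argument = 1.3823 → 1.38; α₂ = 0.9162; rank = 458; θ*₍458₎ = 18.76.

(12.69, 18.76)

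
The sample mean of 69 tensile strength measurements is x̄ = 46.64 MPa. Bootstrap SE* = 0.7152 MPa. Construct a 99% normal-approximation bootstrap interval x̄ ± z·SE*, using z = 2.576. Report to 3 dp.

(44.798, 48.482)

Margin = 2.576 × 0.7152 = 1.8424
Interval: 46.64 ± 1.8424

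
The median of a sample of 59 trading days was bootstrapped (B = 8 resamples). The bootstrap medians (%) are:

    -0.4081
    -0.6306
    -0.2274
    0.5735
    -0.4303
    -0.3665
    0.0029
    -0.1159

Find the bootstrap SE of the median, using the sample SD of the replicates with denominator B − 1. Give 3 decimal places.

Bootstrap SE is the standard deviation of the 8 replicate medians.
Mean of replicates: ((-0.4081) + (-0.6306) + (-0.2274) + 0.5735 + (-0.4303) + (-0.3665) + 0.0029 + (-0.1159)) / 8 = -1.60240 / 8 = -0.20030
Sum of squared deviations: (−0.20780)² + (−0.43030)² + (−0.02710)² + (+0.77380)² + (−0.23000)² + (−0.16620)² + (+0.20320)² + (+0.08440)² = 0.95678
Variance = 0.95678 / 7 = 0.13668
SE* = √0.13668

SE* = 0.370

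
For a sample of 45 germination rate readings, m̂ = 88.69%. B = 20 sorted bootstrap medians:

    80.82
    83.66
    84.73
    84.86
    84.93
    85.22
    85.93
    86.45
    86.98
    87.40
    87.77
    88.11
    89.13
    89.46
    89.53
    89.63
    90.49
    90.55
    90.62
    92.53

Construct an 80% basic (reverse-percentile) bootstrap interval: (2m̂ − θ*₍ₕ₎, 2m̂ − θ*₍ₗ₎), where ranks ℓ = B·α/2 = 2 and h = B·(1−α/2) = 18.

Percentile endpoints at ranks 2 and 18: θ*₍2₎ = 83.66, θ*₍18₎ = 90.55.
Basic interval reflects these around m̂:
  lower = 2 × 88.69 − 90.55 = 86.83
  upper = 2 × 88.69 − 83.66 = 93.72

(86.83, 93.72)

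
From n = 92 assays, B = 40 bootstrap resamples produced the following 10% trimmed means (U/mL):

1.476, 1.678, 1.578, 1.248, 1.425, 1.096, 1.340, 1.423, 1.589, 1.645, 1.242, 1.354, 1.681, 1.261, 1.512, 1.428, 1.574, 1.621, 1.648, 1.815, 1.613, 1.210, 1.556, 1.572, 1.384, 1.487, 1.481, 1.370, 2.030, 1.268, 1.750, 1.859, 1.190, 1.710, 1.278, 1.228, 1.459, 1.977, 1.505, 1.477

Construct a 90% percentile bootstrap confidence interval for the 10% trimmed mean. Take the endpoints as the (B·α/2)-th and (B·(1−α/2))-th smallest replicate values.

Sorted replicates: 1.096, 1.190, 1.210, 1.228, 1.242, 1.248, 1.261, 1.268, 1.278, 1.340, 1.354, 1.370, 1.384, 1.423, 1.425, 1.428, 1.459, 1.476, 1.477, 1.481, 1.487, 1.505, 1.512, 1.556, 1.572, 1.574, 1.578, 1.589, 1.613, 1.621, 1.645, 1.648, 1.678, 1.681, 1.710, 1.750, 1.815, 1.859, 1.977, 2.030
α = 0.10; lower rank = 40 × 0.050 = 2; upper rank = 40 × 0.950 = 38.
The 2nd smallest replicate is 1.190; the 38th is 1.859.

(1.190, 1.859)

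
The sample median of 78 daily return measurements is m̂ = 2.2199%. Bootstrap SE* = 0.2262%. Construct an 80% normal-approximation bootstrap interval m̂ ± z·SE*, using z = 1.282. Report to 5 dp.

(1.92991, 2.50989)

Margin = 1.282 × 0.2262 = 0.289988
Interval: 2.2199 ± 0.289988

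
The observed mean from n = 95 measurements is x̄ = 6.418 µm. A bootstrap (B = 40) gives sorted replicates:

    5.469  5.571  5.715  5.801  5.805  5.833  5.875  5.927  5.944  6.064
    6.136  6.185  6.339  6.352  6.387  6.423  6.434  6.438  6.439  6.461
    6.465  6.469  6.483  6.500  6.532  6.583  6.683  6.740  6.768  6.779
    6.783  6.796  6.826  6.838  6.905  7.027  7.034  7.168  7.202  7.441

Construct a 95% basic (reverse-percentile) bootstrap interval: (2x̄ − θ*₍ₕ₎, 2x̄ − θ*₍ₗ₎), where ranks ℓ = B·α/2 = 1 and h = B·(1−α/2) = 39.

Percentile endpoints at ranks 1 and 39: θ*₍1₎ = 5.469, θ*₍39₎ = 7.202.
Basic interval reflects these around x̄:
  lower = 2 × 6.418 − 7.202 = 5.634
  upper = 2 × 6.418 − 5.469 = 7.367

(5.634, 7.367)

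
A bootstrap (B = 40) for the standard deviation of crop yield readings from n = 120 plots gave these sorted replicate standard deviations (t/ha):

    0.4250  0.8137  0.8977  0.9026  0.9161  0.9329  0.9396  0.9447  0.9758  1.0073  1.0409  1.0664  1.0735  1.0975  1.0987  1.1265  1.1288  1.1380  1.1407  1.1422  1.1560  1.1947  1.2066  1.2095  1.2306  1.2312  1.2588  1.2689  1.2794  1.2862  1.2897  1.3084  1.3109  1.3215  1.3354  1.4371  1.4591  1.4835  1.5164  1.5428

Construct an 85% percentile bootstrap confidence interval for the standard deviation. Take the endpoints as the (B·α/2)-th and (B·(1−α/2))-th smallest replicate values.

(0.8977, 1.4591)

α = 0.15; lower rank = 40 × 0.075 = 3; upper rank = 40 × 0.925 = 37.
The 3rd smallest replicate is 0.8977; the 37th is 1.4591.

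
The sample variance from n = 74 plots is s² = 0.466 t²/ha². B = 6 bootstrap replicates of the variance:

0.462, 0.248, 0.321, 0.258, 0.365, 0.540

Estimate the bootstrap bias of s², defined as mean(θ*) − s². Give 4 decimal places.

mean(θ*) = (0.462 + 0.248 + 0.321 + 0.258 + 0.365 + 0.540) / 6 = 0.36567
bias = 0.36567 − 0.466

bias = −0.1003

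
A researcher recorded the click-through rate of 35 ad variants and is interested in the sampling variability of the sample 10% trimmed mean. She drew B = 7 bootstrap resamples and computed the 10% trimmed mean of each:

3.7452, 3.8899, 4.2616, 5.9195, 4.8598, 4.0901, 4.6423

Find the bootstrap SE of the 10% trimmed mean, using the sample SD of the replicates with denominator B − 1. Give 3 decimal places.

SE* = 0.745

Bootstrap SE is the standard deviation of the 7 replicate 10% trimmed means.
Mean of replicates: (3.7452 + 3.8899 + 4.2616 + 5.9195 + 4.8598 + 4.0901 + 4.6423) / 7 = 31.40840 / 7 = 4.48691
Sum of squared deviations: (−0.74171)² + (−0.59701)² + (−0.22531)² + (+1.43259)² + (+0.37289)² + (−0.39681)² + (+0.15539)² = 3.33028
Variance = 3.33028 / 6 = 0.55505
SE* = √0.55505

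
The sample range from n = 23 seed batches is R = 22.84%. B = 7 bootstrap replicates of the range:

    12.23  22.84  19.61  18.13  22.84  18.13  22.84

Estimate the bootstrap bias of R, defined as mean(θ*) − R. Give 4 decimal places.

bias = −3.3229

mean(θ*) = (12.23 + 22.84 + 19.61 + 18.13 + 22.84 + 18.13 + 22.84) / 7 = 19.51714
bias = 19.51714 − 22.84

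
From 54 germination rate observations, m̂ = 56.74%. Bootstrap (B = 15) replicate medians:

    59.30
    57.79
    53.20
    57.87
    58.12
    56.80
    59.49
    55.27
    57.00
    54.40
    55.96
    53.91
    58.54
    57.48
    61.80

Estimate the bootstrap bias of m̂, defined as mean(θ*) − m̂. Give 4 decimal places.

mean(θ*) = (59.30 + 57.79 + 53.20 + 57.87 + 58.12 + 56.80 + 59.49 + 55.27 + 57.00 + 54.40 + 55.96 + 53.91 + 58.54 + 57.48 + 61.80) / 15 = 57.12867
bias = 57.12867 − 56.74

bias = +0.3887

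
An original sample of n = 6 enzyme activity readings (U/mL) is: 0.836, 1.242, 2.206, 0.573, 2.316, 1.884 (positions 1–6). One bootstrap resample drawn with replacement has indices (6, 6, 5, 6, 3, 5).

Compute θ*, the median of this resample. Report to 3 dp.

Resample values: 1.884, 1.884, 2.316, 1.884, 2.206, 2.316.
Sorted: 1.884, 1.884, 1.884, 2.206, 2.316, 2.316
Median = average of the two middle values = 2.045

θ* = 2.045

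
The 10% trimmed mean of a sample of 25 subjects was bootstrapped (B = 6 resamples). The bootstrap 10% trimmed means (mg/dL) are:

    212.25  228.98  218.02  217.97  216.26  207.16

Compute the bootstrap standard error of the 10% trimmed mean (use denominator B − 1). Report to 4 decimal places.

SE* = 7.2819

Bootstrap SE is the standard deviation of the 6 replicate 10% trimmed means.
Mean of replicates: (212.25 + 228.98 + 218.02 + 217.97 + 216.26 + 207.16) / 6 = 1300.64000 / 6 = 216.77333
Sum of squared deviations: (−4.52333)² + (+12.20667)² + (+1.24667)² + (+1.19667)² + (−0.51333)² + (−9.61333)² = 265.12913
Variance = 265.12913 / 5 = 53.02583
SE* = √53.02583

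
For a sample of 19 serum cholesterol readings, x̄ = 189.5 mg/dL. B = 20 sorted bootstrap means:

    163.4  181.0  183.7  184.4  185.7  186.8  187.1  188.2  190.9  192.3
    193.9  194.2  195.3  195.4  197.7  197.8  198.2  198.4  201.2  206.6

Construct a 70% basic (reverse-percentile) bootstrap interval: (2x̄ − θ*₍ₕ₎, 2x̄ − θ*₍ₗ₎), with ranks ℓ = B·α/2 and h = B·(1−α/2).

(180.8, 195.3)

Percentile endpoints at ranks 3 and 17: θ*₍3₎ = 183.7, θ*₍17₎ = 198.2.
Basic interval reflects these around x̄:
  lower = 2 × 189.5 − 198.2 = 180.8
  upper = 2 × 189.5 − 183.7 = 195.3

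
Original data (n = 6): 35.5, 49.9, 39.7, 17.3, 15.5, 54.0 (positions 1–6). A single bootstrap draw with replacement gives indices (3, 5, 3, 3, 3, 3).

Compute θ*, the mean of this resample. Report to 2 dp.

Resample values: 39.7, 15.5, 39.7, 39.7, 39.7, 39.7.
Mean = (39.7 + 15.5 + 39.7 + 39.7 + 39.7 + 39.7) / 6 = 214.00 / 6 = 35.67

θ* = 35.67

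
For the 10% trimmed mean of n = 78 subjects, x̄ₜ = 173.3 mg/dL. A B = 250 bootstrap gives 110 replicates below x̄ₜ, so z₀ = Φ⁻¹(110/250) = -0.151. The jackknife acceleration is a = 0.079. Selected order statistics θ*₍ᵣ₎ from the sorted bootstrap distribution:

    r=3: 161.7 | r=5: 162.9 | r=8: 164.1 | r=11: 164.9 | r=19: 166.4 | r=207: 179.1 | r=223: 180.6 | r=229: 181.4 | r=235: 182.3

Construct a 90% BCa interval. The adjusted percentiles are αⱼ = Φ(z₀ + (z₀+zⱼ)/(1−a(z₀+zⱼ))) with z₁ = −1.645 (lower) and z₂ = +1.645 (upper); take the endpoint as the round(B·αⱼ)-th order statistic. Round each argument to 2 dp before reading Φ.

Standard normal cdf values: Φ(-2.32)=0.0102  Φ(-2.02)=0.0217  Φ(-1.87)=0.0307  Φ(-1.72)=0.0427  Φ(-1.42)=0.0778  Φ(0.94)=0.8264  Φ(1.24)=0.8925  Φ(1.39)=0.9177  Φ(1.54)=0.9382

Lower: z₀ + z₁ = -0.151 + (-1.645) = -1.796; 1 − a(z₀+z₁) = 1 − (0.079)(-1.796) = 1.1419; argument = -0.151 + (-1.796)/1.1419 = -1.7238 → -1.72.
α₁ = Φ(-1.72) = 0.0427; rank = round(250 × 0.0427) = 11; θ*₍11₎ = 164.9.
Upper: z₀ + z₂ = 1.494; 1 − a(z₀+z₂) = 0.8820; argument = 1.5429 → 1.54; α₂ = 0.9382; rank = 235; θ*₍235₎ = 182.3.

(164.9, 182.3)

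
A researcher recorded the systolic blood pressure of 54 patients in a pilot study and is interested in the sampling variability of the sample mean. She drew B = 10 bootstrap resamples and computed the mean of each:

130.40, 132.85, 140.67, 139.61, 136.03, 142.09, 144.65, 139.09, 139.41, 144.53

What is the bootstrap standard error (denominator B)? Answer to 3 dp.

SE* = 4.427

Bootstrap SE is the standard deviation of the 10 replicate means.
Mean of replicates: (130.40 + 132.85 + 140.67 + 139.61 + 136.03 + 142.09 + 144.65 + 139.09 + 139.41 + 144.53) / 10 = 1389.3300 / 10 = 138.9330
Sum of squared deviations: (−8.5330)² + (−6.0830)² + (+1.7370)² + (+0.6770)² + (−2.9030)² + (+3.1570)² + (+5.7170)² + (+0.1570)² + (+0.4770)² + (+5.5970)² = 195.9472
Variance = 195.9472 / 10 = 19.5947
SE* = √19.5947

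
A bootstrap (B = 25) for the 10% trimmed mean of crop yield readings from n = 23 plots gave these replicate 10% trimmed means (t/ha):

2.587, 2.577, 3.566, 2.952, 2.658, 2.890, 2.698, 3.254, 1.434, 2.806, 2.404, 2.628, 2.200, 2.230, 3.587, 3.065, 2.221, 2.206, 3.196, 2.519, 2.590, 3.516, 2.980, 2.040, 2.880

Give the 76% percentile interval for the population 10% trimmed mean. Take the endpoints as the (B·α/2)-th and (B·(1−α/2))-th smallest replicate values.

(2.200, 3.254)

Sorted replicates: 1.434, 2.040, 2.200, 2.206, 2.221, 2.230, 2.404, 2.519, 2.577, 2.587, 2.590, 2.628, 2.658, 2.698, 2.806, 2.880, 2.890, 2.952, 2.980, 3.065, 3.196, 3.254, 3.516, 3.566, 3.587
α = 0.24; lower rank = 25 × 0.120 = 3; upper rank = 25 × 0.880 = 22.
The 3rd smallest replicate is 2.200; the 22nd is 3.254.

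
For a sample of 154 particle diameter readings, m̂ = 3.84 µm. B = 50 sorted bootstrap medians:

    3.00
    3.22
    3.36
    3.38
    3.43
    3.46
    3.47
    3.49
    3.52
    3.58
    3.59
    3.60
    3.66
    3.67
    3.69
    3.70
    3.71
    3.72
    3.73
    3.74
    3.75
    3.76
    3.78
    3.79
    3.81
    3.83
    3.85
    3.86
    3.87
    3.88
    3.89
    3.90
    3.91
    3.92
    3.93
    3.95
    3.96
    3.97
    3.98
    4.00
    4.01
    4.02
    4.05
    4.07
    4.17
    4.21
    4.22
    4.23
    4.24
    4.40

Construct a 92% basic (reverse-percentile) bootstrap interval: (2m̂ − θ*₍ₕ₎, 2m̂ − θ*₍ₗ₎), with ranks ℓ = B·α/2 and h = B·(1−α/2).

(3.45, 4.46)

Percentile endpoints at ranks 2 and 48: θ*₍2₎ = 3.22, θ*₍48₎ = 4.23.
Basic interval reflects these around m̂:
  lower = 2 × 3.84 − 4.23 = 3.45
  upper = 2 × 3.84 − 3.22 = 4.46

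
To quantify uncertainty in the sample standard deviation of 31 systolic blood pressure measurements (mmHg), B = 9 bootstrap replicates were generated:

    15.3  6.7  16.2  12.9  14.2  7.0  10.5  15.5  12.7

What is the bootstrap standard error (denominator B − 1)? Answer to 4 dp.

Bootstrap SE is the standard deviation of the 9 replicate standard deviations.
Mean of replicates: (15.3 + 6.7 + 16.2 + 12.9 + 14.2 + 7.0 + 10.5 + 15.5 + 12.7) / 9 = 111.00000 / 9 = 12.33333
Sum of squared deviations: (+2.96667)² + (−5.63333)² + (+3.86667)² + (+0.56667)² + (+1.86667)² + (−5.33333)² + (−1.83333)² + (+3.16667)² + (+0.36667)² = 101.26000
Variance = 101.26000 / 8 = 12.65750
SE* = √12.65750

SE* = 3.5577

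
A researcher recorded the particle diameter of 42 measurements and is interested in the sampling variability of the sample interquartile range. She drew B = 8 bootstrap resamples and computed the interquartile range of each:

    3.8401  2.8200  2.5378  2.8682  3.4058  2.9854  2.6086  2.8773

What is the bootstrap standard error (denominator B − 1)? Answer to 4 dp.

Bootstrap SE is the standard deviation of the 8 replicate interquartile ranges.
Mean of replicates: (3.8401 + 2.8200 + 2.5378 + 2.8682 + 3.4058 + 2.9854 + 2.6086 + 2.8773) / 8 = 23.94320 / 8 = 2.99290
Sum of squared deviations: (+0.84720)² + (−0.17290)² + (−0.45510)² + (−0.12470)² + (+0.41290)² + (−0.00750)² + (−0.38430)² + (−0.11560)² = 1.30190
Variance = 1.30190 / 7 = 0.18599
SE* = √0.18599

SE* = 0.4313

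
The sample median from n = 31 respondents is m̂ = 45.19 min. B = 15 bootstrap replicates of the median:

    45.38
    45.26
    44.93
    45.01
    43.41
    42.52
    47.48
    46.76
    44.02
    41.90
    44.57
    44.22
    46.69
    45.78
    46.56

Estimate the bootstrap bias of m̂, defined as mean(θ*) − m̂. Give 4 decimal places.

mean(θ*) = (45.38 + 45.26 + 44.93 + 45.01 + 43.41 + 42.52 + 47.48 + 46.76 + 44.02 + 41.90 + 44.57 + 44.22 + 46.69 + 45.78 + 46.56) / 15 = 44.96600
bias = 44.96600 − 45.19

bias = −0.2240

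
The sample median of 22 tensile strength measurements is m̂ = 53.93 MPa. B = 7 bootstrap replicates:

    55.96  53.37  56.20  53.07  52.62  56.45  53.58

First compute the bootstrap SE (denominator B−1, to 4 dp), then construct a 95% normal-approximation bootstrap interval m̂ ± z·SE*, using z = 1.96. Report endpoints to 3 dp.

Mean of replicates = 54.4643; sum of squared deviations = 16.5178; SE* = √(16.5178/6) = 1.6592
Margin = 1.96 × 1.6592 = 3.2520
Interval: 53.93 ± 3.2520

(50.678, 57.182)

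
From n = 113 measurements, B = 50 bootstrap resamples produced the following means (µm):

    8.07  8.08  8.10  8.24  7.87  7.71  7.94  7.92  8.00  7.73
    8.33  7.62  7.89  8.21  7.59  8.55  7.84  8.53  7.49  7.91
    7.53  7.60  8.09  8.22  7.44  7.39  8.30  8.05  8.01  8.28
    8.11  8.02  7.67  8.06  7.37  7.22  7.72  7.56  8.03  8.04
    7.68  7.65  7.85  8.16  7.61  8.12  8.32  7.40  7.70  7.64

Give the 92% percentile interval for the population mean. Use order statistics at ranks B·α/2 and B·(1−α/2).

(7.37, 8.33)

Sorted replicates: 7.22, 7.37, 7.39, 7.40, 7.44, 7.49, 7.53, 7.56, 7.59, 7.60, 7.61, 7.62, 7.64, 7.65, 7.67, 7.68, 7.70, 7.71, 7.72, 7.73, 7.84, 7.85, 7.87, 7.89, 7.91, 7.92, 7.94, 8.00, 8.01, 8.02, 8.03, 8.04, 8.05, 8.06, 8.07, 8.08, 8.09, 8.10, 8.11, 8.12, 8.16, 8.21, 8.22, 8.24, 8.28, 8.30, 8.32, 8.33, 8.53, 8.55
α = 0.08; lower rank = 50 × 0.040 = 2; upper rank = 50 × 0.960 = 48.
The 2nd smallest replicate is 7.37; the 48th is 8.33.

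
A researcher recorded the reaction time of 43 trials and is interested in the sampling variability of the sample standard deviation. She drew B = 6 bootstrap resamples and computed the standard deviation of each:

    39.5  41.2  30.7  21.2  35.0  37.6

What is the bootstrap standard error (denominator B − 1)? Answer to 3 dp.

Bootstrap SE is the standard deviation of the 6 replicate standard deviations.
Mean of replicates: (39.5 + 41.2 + 30.7 + 21.2 + 35.0 + 37.6) / 6 = 205.2000 / 6 = 34.2000
Sum of squared deviations: (+5.3000)² + (+7.0000)² + (−3.5000)² + (−13.0000)² + (+0.8000)² + (+3.4000)² = 270.5400
Variance = 270.5400 / 5 = 54.1080
SE* = √54.1080

SE* = 7.356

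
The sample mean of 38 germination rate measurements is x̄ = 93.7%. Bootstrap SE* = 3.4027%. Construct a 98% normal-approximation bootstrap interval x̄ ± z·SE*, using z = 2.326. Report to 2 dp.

Margin = 2.326 × 3.4027 = 7.915
Interval: 93.7 ± 7.915

(85.79, 101.61)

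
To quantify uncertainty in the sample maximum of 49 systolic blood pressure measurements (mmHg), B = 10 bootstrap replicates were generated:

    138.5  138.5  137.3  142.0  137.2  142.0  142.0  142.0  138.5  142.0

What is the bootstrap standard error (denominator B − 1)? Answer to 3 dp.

SE* = 2.157

Bootstrap SE is the standard deviation of the 10 replicate maximums.
Mean of replicates: (138.5 + 138.5 + 137.3 + 142.0 + 137.2 + 142.0 + 142.0 + 142.0 + 138.5 + 142.0) / 10 = 1400.0000 / 10 = 140.0000
Sum of squared deviations: (−1.5000)² + (−1.5000)² + (−2.7000)² + (+2.0000)² + (−2.8000)² + (+2.0000)² + (+2.0000)² + (+2.0000)² + (−1.5000)² + (+2.0000)² = 41.8800
Variance = 41.8800 / 9 = 4.6533
SE* = √4.6533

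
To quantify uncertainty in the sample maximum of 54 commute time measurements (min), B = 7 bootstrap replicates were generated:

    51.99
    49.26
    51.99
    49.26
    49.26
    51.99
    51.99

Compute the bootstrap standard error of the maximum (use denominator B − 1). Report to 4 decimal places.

Bootstrap SE is the standard deviation of the 7 replicate maximums.
Mean of replicates: (51.99 + 49.26 + 51.99 + 49.26 + 49.26 + 51.99 + 51.99) / 7 = 355.74000 / 7 = 50.82000
Sum of squared deviations: (+1.17000)² + (−1.56000)² + (+1.17000)² + (−1.56000)² + (−1.56000)² + (+1.17000)² + (+1.17000)² = 12.77640
Variance = 12.77640 / 6 = 2.12940
SE* = √2.12940

SE* = 1.4592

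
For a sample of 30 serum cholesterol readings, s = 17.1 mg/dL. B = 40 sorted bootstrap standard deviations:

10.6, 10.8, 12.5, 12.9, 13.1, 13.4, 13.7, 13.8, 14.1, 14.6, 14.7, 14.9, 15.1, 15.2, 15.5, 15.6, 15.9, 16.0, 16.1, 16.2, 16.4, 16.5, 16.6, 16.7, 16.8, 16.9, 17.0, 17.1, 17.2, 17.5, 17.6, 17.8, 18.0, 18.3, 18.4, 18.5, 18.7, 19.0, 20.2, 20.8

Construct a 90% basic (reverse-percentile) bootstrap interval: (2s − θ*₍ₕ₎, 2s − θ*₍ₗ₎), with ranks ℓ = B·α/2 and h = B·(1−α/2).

Percentile endpoints at ranks 2 and 38: θ*₍2₎ = 10.8, θ*₍38₎ = 19.0.
Basic interval reflects these around s:
  lower = 2 × 17.1 − 19.0 = 15.2
  upper = 2 × 17.1 − 10.8 = 23.4

(15.2, 23.4)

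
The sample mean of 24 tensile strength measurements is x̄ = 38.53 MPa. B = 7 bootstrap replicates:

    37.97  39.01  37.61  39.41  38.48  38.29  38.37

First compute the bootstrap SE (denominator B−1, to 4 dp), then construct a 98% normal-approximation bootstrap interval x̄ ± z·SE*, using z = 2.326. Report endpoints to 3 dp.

Mean of replicates = 38.4486; sum of squared deviations = 2.2041; SE* = √(2.2041/6) = 0.6061
Margin = 2.326 × 0.6061 = 1.4098
Interval: 38.53 ± 1.4098

(37.120, 39.940)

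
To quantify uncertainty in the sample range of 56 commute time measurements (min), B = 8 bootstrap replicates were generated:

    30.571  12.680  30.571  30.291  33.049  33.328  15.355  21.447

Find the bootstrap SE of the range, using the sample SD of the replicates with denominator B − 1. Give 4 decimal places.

Bootstrap SE is the standard deviation of the 8 replicate ranges.
Mean of replicates: (30.571 + 12.680 + 30.571 + 30.291 + 33.049 + 33.328 + 15.355 + 21.447) / 8 = 207.29200 / 8 = 25.91150
Sum of squared deviations: (+4.65950)² + (−13.23150)² + (+4.65950)² + (+4.37950)² + (+7.13750)² + (+7.41650)² + (−10.55650)² + (−4.46450)² = 474.99432
Variance = 474.99432 / 7 = 67.85633
SE* = √67.85633

SE* = 8.2375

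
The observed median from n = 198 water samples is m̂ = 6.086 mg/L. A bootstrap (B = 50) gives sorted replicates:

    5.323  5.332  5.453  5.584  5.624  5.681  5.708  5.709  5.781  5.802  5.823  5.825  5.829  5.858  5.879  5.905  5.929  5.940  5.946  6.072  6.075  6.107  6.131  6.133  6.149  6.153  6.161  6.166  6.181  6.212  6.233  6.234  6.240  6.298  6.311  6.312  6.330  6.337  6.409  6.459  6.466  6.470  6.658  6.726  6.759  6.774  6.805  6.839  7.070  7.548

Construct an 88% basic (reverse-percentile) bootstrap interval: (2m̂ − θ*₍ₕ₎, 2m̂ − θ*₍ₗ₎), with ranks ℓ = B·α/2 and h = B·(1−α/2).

(5.367, 6.719)

Percentile endpoints at ranks 3 and 47: θ*₍3₎ = 5.453, θ*₍47₎ = 6.805.
Basic interval reflects these around m̂:
  lower = 2 × 6.086 − 6.805 = 5.367
  upper = 2 × 6.086 − 5.453 = 6.719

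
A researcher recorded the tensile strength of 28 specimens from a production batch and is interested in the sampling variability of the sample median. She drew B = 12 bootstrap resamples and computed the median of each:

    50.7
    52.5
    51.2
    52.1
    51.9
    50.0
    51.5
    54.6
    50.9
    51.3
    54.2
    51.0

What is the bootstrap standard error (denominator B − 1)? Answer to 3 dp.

SE* = 1.375

Bootstrap SE is the standard deviation of the 12 replicate medians.
Mean of replicates: (50.7 + 52.5 + 51.2 + 52.1 + 51.9 + 50.0 + 51.5 + 54.6 + 50.9 + 51.3 + 54.2 + 51.0) / 12 = 621.9000 / 12 = 51.8250
Sum of squared deviations: (−1.1250)² + (+0.6750)² + (−0.6250)² + (+0.2750)² + (+0.0750)² + (−1.8250)² + (−0.3250)² + (+2.7750)² + (−0.9250)² + (−0.5250)² + (+2.3750)² + (−0.8250)² = 20.7825
Variance = 20.7825 / 11 = 1.8893
SE* = √1.8893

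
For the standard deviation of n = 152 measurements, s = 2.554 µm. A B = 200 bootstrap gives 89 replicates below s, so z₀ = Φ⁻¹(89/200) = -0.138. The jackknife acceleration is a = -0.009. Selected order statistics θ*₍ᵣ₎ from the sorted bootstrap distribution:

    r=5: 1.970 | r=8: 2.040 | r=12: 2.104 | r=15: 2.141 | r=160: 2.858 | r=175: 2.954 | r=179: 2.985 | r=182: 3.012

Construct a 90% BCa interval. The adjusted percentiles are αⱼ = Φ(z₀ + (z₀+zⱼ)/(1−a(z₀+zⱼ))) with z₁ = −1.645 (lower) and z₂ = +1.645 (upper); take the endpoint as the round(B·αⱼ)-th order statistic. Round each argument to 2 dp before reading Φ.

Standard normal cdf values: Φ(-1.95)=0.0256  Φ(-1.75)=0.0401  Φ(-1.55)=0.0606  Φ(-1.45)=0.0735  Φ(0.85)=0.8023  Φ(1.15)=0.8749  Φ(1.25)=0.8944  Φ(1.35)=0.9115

Lower: z₀ + z₁ = -0.138 + (-1.645) = -1.783; 1 − a(z₀+z₁) = 1 − (-0.009)(-1.783) = 0.9840; argument = -0.138 + (-1.783)/0.9840 = -1.9501 → -1.95.
α₁ = Φ(-1.95) = 0.0256; rank = round(200 × 0.0256) = 5; θ*₍5₎ = 1.970.
Upper: z₀ + z₂ = 1.507; 1 − a(z₀+z₂) = 1.0136; argument = 1.3488 → 1.35; α₂ = 0.9115; rank = 182; θ*₍182₎ = 3.012.

(1.970, 3.012)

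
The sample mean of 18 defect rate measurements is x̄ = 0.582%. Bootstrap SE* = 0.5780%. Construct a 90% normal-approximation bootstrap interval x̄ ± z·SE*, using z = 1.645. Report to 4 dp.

(-0.3688, 1.5328)

Margin = 1.645 × 0.5780 = 0.95081
Interval: 0.582 ± 0.95081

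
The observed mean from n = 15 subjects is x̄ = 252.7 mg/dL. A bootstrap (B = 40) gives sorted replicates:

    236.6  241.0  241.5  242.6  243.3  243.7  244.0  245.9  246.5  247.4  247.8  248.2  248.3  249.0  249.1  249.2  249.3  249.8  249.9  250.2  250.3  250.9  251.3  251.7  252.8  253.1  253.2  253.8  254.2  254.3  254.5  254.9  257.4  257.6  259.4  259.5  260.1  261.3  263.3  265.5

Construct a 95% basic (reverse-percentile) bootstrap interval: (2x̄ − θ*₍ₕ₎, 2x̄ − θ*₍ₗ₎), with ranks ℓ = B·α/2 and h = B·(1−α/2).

(242.1, 268.8)

Percentile endpoints at ranks 1 and 39: θ*₍1₎ = 236.6, θ*₍39₎ = 263.3.
Basic interval reflects these around x̄:
  lower = 2 × 252.7 − 263.3 = 242.1
  upper = 2 × 252.7 − 236.6 = 268.8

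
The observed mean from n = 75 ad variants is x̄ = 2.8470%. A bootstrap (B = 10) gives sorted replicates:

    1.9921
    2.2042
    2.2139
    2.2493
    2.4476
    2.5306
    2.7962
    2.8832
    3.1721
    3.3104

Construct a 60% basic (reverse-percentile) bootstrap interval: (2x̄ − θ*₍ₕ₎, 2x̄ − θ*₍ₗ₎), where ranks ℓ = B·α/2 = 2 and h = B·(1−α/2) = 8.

Percentile endpoints at ranks 2 and 8: θ*₍2₎ = 2.2042, θ*₍8₎ = 2.8832.
Basic interval reflects these around x̄:
  lower = 2 × 2.8470 − 2.8832 = 2.8108
  upper = 2 × 2.8470 − 2.2042 = 3.4898

(2.8108, 3.4898)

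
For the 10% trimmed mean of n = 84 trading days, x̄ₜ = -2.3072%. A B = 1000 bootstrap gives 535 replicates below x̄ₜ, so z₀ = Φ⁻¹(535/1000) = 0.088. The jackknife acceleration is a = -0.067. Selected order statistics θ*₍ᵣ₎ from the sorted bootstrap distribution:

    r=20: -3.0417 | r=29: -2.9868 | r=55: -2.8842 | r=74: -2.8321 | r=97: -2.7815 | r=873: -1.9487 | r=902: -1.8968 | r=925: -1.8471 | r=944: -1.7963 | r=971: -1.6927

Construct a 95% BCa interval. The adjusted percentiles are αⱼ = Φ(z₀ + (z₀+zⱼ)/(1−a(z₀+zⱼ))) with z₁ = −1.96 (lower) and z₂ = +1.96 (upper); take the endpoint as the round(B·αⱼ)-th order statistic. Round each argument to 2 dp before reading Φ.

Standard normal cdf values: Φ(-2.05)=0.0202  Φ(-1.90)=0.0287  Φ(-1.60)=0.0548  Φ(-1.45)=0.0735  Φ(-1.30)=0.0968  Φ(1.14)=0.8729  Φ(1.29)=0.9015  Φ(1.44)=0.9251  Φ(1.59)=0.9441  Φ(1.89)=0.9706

Lower: z₀ + z₁ = 0.088 + (-1.960) = -1.872; 1 − a(z₀+z₁) = 1 − (-0.067)(-1.872) = 0.8746; argument = 0.088 + (-1.872)/0.8746 = -2.0525 → -2.05.
α₁ = Φ(-2.05) = 0.0202; rank = round(1000 × 0.0202) = 20; θ*₍20₎ = -3.0417.
Upper: z₀ + z₂ = 2.048; 1 − a(z₀+z₂) = 1.1372; argument = 1.8889 → 1.89; α₂ = 0.9706; rank = 971; θ*₍971₎ = -1.6927.

(-3.0417, -1.6927)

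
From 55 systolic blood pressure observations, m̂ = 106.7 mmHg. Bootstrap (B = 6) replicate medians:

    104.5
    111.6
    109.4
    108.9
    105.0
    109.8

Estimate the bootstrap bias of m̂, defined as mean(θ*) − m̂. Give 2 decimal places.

bias = +1.50

mean(θ*) = (104.5 + 111.6 + 109.4 + 108.9 + 105.0 + 109.8) / 6 = 108.200
bias = 108.200 − 106.7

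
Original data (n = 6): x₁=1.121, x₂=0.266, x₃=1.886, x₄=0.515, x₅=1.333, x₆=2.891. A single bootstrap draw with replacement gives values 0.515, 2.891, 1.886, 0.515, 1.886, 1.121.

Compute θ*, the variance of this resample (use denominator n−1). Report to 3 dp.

Mean = 1.4690; sum of squared deviations = 4.3112
s² = 4.3112 / 5 = 0.8622

θ* = 0.862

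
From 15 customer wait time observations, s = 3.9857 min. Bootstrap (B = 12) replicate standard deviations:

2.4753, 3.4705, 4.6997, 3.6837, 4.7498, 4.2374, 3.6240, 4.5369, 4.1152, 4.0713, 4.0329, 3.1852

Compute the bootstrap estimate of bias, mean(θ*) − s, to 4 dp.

mean(θ*) = (2.4753 + 3.4705 + 4.6997 + 3.6837 + 4.7498 + 4.2374 + 3.6240 + 4.5369 + 4.1152 + 4.0713 + 4.0329 + 3.1852) / 12 = 3.90682
bias = 3.90682 − 3.9857

bias = −0.0789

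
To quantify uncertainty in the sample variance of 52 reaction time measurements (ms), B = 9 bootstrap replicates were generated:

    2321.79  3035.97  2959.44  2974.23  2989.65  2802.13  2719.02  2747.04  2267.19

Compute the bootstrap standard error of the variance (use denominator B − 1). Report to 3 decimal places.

Bootstrap SE is the standard deviation of the 9 replicate variances.
Mean of replicates: (2321.79 + 3035.97 + 2959.44 + 2974.23 + 2989.65 + 2802.13 + 2719.02 + 2747.04 + 2267.19) / 9 = 24816.4600 / 9 = 2757.3844
Sum of squared deviations: (−435.5944)² + (+278.5856)² + (+202.0556)² + (+216.8456)² + (+232.2656)² + (+44.7456)² + (−38.3644)² + (−10.3444)² + (−490.1944)² = 653019.7588
Variance = 653019.7588 / 8 = 81627.4699
SE* = √81627.4699

SE* = 285.705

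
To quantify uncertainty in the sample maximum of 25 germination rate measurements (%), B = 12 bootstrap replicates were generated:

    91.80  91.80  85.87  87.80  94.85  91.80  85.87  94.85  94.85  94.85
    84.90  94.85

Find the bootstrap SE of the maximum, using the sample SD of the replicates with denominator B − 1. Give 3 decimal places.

Bootstrap SE is the standard deviation of the 12 replicate maximums.
Mean of replicates: (91.80 + 91.80 + 85.87 + 87.80 + 94.85 + 91.80 + 85.87 + 94.85 + 94.85 + 94.85 + 84.90 + 94.85) / 12 = 1094.0900 / 12 = 91.1742
Sum of squared deviations: (+0.6258)² + (+0.6258)² + (−5.3042)² + (−3.3742)² + (+3.6758)² + (+0.6258)² + (−5.3042)² + (+3.6758)² + (+3.6758)² + (+3.6758)² + (−6.2742)² + (+3.6758)² = 175.7523
Variance = 175.7523 / 11 = 15.9775
SE* = √15.9775

SE* = 3.997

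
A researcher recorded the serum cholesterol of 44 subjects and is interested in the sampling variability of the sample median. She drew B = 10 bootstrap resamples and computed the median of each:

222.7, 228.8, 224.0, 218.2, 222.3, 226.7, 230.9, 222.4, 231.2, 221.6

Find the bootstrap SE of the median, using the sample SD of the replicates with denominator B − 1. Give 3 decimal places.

Bootstrap SE is the standard deviation of the 10 replicate medians.
Mean of replicates: (222.7 + 228.8 + 224.0 + 218.2 + 222.3 + 226.7 + 230.9 + 222.4 + 231.2 + 221.6) / 10 = 2248.8000 / 10 = 224.8800
Sum of squared deviations: (−2.1800)² + (+3.9200)² + (−0.8800)² + (−6.6800)² + (−2.5800)² + (+1.8200)² + (+6.0200)² + (−2.4800)² + (+6.3200)² + (−3.2800)² = 168.5760
Variance = 168.5760 / 9 = 18.7307
SE* = √18.7307

SE* = 4.328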